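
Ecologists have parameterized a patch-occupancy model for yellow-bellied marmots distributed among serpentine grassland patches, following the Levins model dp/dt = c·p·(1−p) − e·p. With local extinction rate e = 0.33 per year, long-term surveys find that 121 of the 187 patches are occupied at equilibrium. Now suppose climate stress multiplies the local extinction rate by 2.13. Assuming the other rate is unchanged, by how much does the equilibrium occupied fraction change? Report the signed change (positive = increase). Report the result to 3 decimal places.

Observed p* = 121/187 = 0.64706.
Balance c(1−p*) = e gives c = e/(1 − 0.64706) = 0.33/0.35294 = 0.93500.
New p* = 1 − e/c = 1 − 0.70290/0.93500 = 0.24824.
Δp* = 0.24824 − 0.64706 = -0.39882.

-0.399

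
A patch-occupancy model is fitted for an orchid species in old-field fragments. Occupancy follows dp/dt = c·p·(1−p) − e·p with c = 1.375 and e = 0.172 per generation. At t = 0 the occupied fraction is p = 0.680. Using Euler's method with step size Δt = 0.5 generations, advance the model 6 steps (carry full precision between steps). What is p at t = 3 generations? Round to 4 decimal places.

0.8735

Update rule: p ← p + [c·p·(1−p) − e·p]·Δt with Δt = 0.5.
step 1: Δp = +0.09112, p = 0.77112
step 2: Δp = +0.05502, p = 0.82614
step 3: Δp = +0.02770, p = 0.85384
step 4: Δp = +0.01237, p = 0.86621
step 5: Δp = +0.00518, p = 0.87139
step 6: Δp = +0.00211, p = 0.87350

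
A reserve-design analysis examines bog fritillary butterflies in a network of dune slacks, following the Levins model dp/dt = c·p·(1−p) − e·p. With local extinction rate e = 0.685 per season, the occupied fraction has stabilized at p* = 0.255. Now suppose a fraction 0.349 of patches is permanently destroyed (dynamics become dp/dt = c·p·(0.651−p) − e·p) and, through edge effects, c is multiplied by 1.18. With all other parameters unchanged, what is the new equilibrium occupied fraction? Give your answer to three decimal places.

0.020

Balance c(1−p*) = e gives c = e/(1 − 0.25500) = 0.685/0.74500 = 0.91946.
New p* = 0.651 − e/c = 0.651 − 0.68500/1.08496 = 0.01964.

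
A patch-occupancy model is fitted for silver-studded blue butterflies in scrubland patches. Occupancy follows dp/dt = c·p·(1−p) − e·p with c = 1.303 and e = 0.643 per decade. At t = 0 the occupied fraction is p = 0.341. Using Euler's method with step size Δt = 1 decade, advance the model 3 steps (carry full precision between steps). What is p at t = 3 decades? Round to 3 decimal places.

Update rule: p ← p + [c·p·(1−p) − e·p]·Δt with Δt = 1.
step 1: Δp = +0.07355, p = 0.41455
step 2: Δp = +0.04968, p = 0.46423
step 3: Δp = +0.02558, p = 0.48981

0.490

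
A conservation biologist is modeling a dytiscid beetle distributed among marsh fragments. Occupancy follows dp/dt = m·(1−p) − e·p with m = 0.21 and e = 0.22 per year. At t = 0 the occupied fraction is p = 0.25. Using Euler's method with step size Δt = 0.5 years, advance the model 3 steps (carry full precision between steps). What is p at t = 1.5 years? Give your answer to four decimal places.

Update rule: p ← p + [m·(1−p) − e·p]·Δt with Δt = 0.5.
  1  |  dp/dt·Δt = +0.051250  |  p_1 = 0.301250
  2  |  dp/dt·Δt = +0.040231  |  p_2 = 0.341481
  3  |  dp/dt·Δt = +0.031582  |  p_3 = 0.373063

0.3731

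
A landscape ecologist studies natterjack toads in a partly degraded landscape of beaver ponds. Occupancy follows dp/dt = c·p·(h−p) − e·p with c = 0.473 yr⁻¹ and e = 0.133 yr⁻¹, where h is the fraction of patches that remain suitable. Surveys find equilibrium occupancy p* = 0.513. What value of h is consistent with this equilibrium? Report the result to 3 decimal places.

At equilibrium c(h−p*) = e, so h = p* + e/c.
h = 0.513 + 0.133/0.473 = 0.513 + 0.2812 = 0.7942.

0.794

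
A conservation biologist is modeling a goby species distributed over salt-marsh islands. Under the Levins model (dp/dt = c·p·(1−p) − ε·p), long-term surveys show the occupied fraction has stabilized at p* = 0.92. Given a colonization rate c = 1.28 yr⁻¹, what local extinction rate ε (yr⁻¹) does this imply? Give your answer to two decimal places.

0.10

At equilibrium c(1−p*) = ε.
ε = 1.28 × (1 − 0.92) = 1.28 × 0.0800 = 0.1024.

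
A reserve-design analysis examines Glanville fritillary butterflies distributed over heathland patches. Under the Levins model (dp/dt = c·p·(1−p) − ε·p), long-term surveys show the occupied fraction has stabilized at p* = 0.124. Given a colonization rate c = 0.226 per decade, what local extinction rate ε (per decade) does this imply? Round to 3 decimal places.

0.198

At equilibrium c(1−p*) = ε.
ε = 0.226 × (1 − 0.124) = 0.226 × 0.8760 = 0.1980.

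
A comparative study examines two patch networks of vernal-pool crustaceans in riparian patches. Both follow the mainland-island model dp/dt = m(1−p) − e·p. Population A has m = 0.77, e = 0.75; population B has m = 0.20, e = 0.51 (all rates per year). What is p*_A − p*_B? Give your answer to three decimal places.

0.225

A: p*_A = m/(m+e) = 0.77/1.5200 = 0.5066.
B: p*_B = 0.20/0.7100 = 0.2817.
p*_A − p*_B = 0.5066 − 0.2817 = 0.2249.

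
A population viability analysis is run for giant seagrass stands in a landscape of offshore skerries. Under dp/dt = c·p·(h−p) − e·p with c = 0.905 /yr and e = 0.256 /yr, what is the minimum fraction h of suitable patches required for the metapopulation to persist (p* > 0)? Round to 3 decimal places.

p* = h − e/c is positive only when h > e/c.
h_min = e/c = 0.256/0.905 = 0.2829.

0.283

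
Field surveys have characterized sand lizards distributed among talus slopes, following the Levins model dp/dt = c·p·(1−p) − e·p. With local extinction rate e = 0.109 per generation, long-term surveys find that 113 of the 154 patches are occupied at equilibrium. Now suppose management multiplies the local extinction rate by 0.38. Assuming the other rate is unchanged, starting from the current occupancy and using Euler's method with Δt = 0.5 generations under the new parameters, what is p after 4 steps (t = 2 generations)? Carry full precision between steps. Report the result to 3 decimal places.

0.816

Observed p* = 113/154 = 0.73377.
Balance c(1−p*) = e gives c = e/(1 − 0.73377) = 0.109/0.26623 = 0.40941.
Starting from p₀ = 0.73377; update p ← p + (dp/dt)·Δt with the new parameters.
p: 0.73377 → 0.75856  (Δp = +0.02479)
p: 0.75856 → 0.78034  (Δp = +0.02178)
p: 0.78034 → 0.79927  (Δp = +0.01893)
p: 0.79927 → 0.81556  (Δp = +0.01629)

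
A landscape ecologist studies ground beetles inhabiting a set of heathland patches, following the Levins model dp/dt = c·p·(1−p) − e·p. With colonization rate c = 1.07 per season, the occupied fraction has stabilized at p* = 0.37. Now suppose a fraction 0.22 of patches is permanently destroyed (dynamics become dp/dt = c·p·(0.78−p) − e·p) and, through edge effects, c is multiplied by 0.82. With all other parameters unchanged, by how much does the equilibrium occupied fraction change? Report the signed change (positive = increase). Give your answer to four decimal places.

-0.3583

Balance c(1−p*) = e gives e = 1.07×(1 − 0.37000) = 0.67410.
New p* = 0.78 − e/c = 0.78 − 0.67410/0.87740 = 0.01171.
Δp* = 0.01171 − 0.37000 = -0.35829.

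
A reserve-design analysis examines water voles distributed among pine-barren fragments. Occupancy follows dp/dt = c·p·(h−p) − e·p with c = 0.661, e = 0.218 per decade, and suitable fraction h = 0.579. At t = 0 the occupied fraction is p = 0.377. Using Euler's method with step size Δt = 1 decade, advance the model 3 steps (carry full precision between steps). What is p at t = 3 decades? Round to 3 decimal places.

0.307

Update rule: p ← p + [c·p·(h−p) − e·p]·Δt with Δt = 1.
p: 0.37700 → 0.34515  (Δp = -0.03185)
p: 0.34515 → 0.32326  (Δp = -0.02189)
p: 0.32326 → 0.30743  (Δp = -0.01583)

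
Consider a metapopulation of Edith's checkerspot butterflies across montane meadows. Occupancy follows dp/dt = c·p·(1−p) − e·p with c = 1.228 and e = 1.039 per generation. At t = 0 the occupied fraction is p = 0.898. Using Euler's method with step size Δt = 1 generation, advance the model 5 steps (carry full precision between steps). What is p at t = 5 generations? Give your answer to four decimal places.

Update rule: p ← p + [c·p·(1−p) − e·p]·Δt with Δt = 1.
p: 0.89800 → 0.07746  (Δp = -0.82054)
p: 0.07746 → 0.08473  (Δp = +0.00727)
p: 0.08473 → 0.09193  (Δp = +0.00720)
p: 0.09193 → 0.09892  (Δp = +0.00700)
p: 0.09892 → 0.10560  (Δp = +0.00668)

0.1056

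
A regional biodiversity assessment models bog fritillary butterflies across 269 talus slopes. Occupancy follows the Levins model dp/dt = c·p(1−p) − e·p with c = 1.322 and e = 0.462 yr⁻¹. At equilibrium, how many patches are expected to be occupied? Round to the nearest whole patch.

175

p* = 1 − e/c = 1 − 0.462/1.322 = 0.6505.
Expected occupied patches = N × p* = 269 × 0.6505 = 174.99 ≈ 175.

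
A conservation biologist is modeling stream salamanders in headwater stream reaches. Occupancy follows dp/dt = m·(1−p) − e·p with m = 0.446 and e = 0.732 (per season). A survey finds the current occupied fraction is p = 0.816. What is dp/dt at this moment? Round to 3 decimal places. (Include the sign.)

Colonization term: m·(1−p) = 0.446×0.1840 = 0.08206.
Extinction term: e·p = 0.59731.
dp/dt = 0.08206 − 0.59731 = -0.51525.

-0.515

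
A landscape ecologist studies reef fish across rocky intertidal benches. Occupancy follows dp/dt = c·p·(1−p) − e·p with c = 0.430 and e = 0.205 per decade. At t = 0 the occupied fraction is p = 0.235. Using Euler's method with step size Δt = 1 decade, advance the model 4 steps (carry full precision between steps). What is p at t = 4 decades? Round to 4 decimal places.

Update rule: p ← p + [c·p·(1−p) − e·p]·Δt with Δt = 1.
  1  |  dp/dt·Δt = +0.029128  |  p_1 = 0.264128
  2  |  dp/dt·Δt = +0.029430  |  p_2 = 0.293559
  3  |  dp/dt·Δt = +0.028995  |  p_3 = 0.322553
  4  |  dp/dt·Δt = +0.027837  |  p_4 = 0.350390

0.3504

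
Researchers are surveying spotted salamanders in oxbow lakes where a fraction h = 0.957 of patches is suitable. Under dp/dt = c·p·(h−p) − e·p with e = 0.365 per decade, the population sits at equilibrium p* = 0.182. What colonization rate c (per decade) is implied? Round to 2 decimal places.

At equilibrium c(h−p*) = e, so c = e/(h−p*).
c = 0.365/(0.957 − 0.182) = 0.365/0.7750 = 0.4710.

0.47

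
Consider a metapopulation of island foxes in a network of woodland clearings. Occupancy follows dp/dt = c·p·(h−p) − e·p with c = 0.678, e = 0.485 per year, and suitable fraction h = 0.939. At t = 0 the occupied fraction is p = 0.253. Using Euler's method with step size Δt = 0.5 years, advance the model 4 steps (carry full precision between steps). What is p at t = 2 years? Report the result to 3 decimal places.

0.244

Update rule: p ← p + [c·p·(h−p) − e·p]·Δt with Δt = 0.5.
t = 0.5: p = 0.25300 + (-0.00252) = 0.25048
t = 1: p = 0.25048 + (-0.00228) = 0.24821
t = 1.5: p = 0.24821 + (-0.00207) = 0.24614
t = 2: p = 0.24614 + (-0.00188) = 0.24426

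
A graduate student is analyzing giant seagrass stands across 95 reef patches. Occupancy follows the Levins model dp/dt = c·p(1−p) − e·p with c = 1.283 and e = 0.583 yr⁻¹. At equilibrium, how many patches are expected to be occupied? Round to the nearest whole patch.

52

p* = 1 − e/c = 1 − 0.583/1.283 = 0.5456.
Expected occupied patches = N × p* = 95 × 0.5456 = 51.83 ≈ 52.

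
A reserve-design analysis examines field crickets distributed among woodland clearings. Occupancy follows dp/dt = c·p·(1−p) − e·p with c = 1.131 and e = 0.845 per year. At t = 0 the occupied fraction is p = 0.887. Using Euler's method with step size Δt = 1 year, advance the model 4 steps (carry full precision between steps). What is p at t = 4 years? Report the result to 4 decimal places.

Update rule: p ← p + [c·p·(1−p) − e·p]·Δt with Δt = 1.
p: 0.88700 → 0.25085  (Δp = -0.63615)
p: 0.25085 → 0.25142  (Δp = +0.00058)
p: 0.25142 → 0.25183  (Δp = +0.00041)
p: 0.25183 → 0.25213  (Δp = +0.00030)

0.2521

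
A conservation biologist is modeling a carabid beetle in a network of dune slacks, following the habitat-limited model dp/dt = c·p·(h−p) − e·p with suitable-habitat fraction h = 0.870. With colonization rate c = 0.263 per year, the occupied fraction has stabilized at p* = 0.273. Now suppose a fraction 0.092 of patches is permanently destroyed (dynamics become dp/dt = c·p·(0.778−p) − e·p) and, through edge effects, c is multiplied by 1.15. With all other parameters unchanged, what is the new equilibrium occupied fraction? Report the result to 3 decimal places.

0.259

Balance c(h−p*) = e gives e = 0.263×(0.87 − 0.27300) = 0.15701.
New p* = 0.778 − e/c = 0.778 − 0.15701/0.30245 = 0.25887.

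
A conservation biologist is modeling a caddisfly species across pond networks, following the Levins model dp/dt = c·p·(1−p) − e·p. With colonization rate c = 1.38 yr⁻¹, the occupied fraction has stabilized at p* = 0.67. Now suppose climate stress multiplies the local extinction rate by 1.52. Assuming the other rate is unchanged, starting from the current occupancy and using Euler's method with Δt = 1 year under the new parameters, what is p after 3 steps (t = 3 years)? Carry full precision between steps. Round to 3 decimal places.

Balance c(1−p*) = e gives e = 1.38×(1 − 0.67000) = 0.45540.
Starting from p₀ = 0.67000; update p ← p + (dp/dt)·Δt with the new parameters.
  1  |  dp/dt·Δt = -0.158661  |  p_1 = 0.511339
  2  |  dp/dt·Δt = -0.009130  |  p_2 = 0.502209
  3  |  dp/dt·Δt = -0.002639  |  p_3 = 0.499569

0.500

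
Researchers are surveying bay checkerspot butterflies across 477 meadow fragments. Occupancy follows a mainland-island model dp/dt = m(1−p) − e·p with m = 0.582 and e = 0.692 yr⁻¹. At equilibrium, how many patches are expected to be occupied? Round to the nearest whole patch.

218

p* = m/(m+e) = 0.582/1.2740 = 0.4568.
Expected occupied patches = N × p* = 477 × 0.4568 = 217.91 ≈ 218.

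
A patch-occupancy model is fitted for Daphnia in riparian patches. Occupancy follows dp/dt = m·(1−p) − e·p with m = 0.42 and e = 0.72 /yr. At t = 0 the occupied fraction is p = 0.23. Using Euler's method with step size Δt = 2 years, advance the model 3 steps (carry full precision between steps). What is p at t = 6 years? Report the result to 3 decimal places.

Update rule: p ← p + [m·(1−p) − e·p]·Δt with Δt = 2.
  1  |  dp/dt·Δt = +0.315600  |  p_1 = 0.545600
  2  |  dp/dt·Δt = -0.403968  |  p_2 = 0.141632
  3  |  dp/dt·Δt = +0.517079  |  p_3 = 0.658711

0.659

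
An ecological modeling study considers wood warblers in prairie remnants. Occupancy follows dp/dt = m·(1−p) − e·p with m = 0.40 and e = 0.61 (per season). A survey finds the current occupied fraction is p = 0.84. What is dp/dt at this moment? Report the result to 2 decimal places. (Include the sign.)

-0.45

Colonization term: m·(1−p) = 0.40×0.1600 = 0.06400.
Extinction term: e·p = 0.51240.
dp/dt = 0.06400 − 0.51240 = -0.44840.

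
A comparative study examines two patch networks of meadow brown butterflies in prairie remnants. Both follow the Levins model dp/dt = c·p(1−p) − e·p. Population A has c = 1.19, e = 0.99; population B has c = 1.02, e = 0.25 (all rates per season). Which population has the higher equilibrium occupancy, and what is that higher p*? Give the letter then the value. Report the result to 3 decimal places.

B, 0.755

A: p*_A = 1 − 0.99/1.19 = 0.1681.
B: p*_B = 1 − 0.25/1.02 = 0.7549.
B is higher at 0.7549.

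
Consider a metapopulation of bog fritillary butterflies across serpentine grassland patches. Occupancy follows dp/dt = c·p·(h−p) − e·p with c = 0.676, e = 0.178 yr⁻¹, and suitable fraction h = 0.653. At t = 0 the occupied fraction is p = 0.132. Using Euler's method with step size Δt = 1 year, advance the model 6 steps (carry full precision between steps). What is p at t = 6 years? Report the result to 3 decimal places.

0.279

Update rule: p ← p + [c·p·(h−p) − e·p]·Δt with Δt = 1.
step 1: Δp = +0.02299, p = 0.15499
step 2: Δp = +0.02459, p = 0.17958
step 3: Δp = +0.02551, p = 0.20509
step 4: Δp = +0.02559, p = 0.23068
step 5: Δp = +0.02480, p = 0.25548
step 6: Δp = +0.02318, p = 0.27866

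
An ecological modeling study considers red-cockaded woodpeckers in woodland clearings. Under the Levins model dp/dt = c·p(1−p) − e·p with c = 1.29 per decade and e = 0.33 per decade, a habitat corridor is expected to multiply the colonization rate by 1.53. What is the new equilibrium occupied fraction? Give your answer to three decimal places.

0.833

Before: p* = 1 − 0.33/1.29 = 0.7442.
After the change, c = 1.9737, e = 0.33, so p* = 1 − 0.33/1.9737 = 0.8328.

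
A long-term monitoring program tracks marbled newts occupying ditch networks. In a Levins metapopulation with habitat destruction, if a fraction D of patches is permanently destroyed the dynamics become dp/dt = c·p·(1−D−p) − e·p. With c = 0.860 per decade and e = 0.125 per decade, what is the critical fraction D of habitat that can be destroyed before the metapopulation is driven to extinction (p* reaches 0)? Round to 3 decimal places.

0.855

The nontrivial equilibrium is p* = (1−D) − e/c; extinction occurs when this hits zero.
So D_crit = 1 − e/c = 1 − 0.125/0.860 = 1 − 0.1453 = 0.8547.
Note this equals the original equilibrium occupancy — the Levins extinction-debt result.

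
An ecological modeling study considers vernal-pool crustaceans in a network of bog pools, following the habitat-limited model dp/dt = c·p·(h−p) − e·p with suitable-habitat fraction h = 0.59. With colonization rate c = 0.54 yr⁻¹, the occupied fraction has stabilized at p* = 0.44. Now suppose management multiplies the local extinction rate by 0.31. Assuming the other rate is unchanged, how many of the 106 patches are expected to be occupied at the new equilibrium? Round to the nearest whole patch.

58

Balance c(h−p*) = e gives e = 0.54×(0.59 − 0.44000) = 0.08100.
New p* = 0.59 − e/c = 0.59 − 0.02511/0.54000 = 0.54350.
Expected occupied = 106 × 0.54350 = 57.61 ≈ 58.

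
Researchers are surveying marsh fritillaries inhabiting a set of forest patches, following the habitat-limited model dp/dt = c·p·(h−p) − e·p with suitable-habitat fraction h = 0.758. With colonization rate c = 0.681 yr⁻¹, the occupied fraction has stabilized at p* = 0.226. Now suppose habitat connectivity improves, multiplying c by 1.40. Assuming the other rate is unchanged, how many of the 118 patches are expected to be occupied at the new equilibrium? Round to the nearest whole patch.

45

Balance c(h−p*) = e gives e = 0.681×(0.758 − 0.22600) = 0.36229.
New p* = 0.758 − e/c = 0.758 − 0.36229/0.95340 = 0.37800.
Expected occupied = 118 × 0.37800 = 44.60 ≈ 45.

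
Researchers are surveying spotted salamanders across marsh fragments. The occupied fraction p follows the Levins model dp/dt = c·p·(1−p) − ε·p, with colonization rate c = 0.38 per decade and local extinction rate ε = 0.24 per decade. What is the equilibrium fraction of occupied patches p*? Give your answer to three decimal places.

0.368

At equilibrium, colonization balances extinction: c·p*·(1−p*) = ε·p*.
So p* = 1 − ε/c = 1 − 0.24/0.38 = 1 − 0.6316 = 0.3684.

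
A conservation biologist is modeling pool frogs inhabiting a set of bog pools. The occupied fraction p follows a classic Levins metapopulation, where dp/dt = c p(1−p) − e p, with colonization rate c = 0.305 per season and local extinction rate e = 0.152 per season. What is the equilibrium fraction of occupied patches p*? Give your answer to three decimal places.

At equilibrium, colonization balances extinction: c·p*·(1−p*) = e·p*.
So p* = 1 − e/c = 1 − 0.152/0.305 = 1 − 0.4984 = 0.5016.

0.502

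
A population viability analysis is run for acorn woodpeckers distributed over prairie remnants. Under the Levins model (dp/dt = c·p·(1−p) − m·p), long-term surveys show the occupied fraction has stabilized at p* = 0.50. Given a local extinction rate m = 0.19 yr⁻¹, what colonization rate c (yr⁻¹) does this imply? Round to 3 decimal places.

At equilibrium c(1−p*) = m, so c = m/(1−p*).
c = 0.19/(1 − 0.50) = 0.19/0.5000 = 0.3800.

0.380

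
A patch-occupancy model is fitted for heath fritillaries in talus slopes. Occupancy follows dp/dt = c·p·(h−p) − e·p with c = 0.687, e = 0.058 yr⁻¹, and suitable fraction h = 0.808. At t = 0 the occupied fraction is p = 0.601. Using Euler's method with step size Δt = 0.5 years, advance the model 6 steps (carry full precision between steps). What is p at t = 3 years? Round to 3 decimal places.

0.697

Update rule: p ← p + [c·p·(h−p) − e·p]·Δt with Δt = 0.5.
step 1: Δp = +0.02530, p = 0.62630
step 2: Δp = +0.02093, p = 0.64723
step 3: Δp = +0.01697, p = 0.66420
step 4: Δp = +0.01355, p = 0.67775
step 5: Δp = +0.01067, p = 0.68842
step 6: Δp = +0.00831, p = 0.69673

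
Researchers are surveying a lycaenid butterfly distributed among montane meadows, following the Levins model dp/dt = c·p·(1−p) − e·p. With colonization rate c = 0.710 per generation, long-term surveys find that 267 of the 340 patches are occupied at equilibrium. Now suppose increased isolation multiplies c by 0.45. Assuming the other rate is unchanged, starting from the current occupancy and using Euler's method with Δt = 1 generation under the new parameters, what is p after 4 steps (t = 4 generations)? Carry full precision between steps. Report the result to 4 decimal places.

Observed p* = 267/340 = 0.78529.
Balance c(1−p*) = e gives e = 0.710×(1 − 0.78529) = 0.15244.
Starting from p₀ = 0.78529; update p ← p + (dp/dt)·Δt with the new parameters.
step 1: Δp = -0.06584, p = 0.71945
step 2: Δp = -0.04519, p = 0.67427
step 3: Δp = -0.03261, p = 0.64165
step 4: Δp = -0.02435, p = 0.61730

0.6173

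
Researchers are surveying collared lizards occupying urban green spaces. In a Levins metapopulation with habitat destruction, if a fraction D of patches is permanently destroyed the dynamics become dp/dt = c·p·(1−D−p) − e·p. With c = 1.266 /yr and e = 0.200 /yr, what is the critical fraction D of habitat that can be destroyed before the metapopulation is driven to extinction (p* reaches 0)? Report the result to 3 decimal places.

The nontrivial equilibrium is p* = (1−D) − e/c; extinction occurs when this hits zero.
So D_crit = 1 − e/c = 1 − 0.200/1.266 = 1 − 0.1580 = 0.8420.
This equals the undisturbed p*, a classic result of Lande's extension.

0.842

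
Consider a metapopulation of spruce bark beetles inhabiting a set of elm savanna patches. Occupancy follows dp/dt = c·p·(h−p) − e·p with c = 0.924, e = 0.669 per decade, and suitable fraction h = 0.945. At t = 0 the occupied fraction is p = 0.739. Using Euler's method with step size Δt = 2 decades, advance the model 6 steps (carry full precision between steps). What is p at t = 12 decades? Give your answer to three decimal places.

0.116

Update rule: p ← p + [c·p·(h−p) − e·p]·Δt with Δt = 2.
step 1: Δp = -0.70745, p = 0.03155
step 2: Δp = +0.01104, p = 0.04259
step 3: Δp = +0.01404, p = 0.05663
step 4: Δp = +0.01720, p = 0.07383
step 5: Δp = +0.02008, p = 0.09390
step 6: Δp = +0.02205, p = 0.11596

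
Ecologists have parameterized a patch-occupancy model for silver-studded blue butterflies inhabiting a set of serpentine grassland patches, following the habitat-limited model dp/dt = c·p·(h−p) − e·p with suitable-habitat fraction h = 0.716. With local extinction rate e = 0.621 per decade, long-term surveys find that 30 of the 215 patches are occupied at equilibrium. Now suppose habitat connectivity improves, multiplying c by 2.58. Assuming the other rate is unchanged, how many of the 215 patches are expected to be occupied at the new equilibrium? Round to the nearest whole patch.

106

Observed p* = 30/215 = 0.13953.
Balance c(h−p*) = e gives c = e/(0.716 − 0.13953) = 0.621/0.57647 = 1.07725.
New p* = 0.716 − e/c = 0.716 − 0.62100/2.77931 = 0.49256.
Expected occupied = 215 × 0.49256 = 105.90 ≈ 106.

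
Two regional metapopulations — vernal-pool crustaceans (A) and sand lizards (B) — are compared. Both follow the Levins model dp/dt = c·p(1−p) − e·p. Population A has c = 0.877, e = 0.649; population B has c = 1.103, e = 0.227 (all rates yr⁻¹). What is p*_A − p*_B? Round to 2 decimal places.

-0.53

A: p*_A = 1 − 0.649/0.877 = 0.2600.
B: p*_B = 1 − 0.227/1.103 = 0.7942.
p*_A − p*_B = 0.2600 − 0.7942 = -0.5342.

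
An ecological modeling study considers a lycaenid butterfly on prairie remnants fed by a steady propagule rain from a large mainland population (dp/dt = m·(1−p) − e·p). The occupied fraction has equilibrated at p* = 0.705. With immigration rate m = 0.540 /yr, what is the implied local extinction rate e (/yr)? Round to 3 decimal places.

At equilibrium m(1−p*) = e·p*, so e = m(1−p*)/p*.
e = 0.540 × 0.2950 / 0.705 = 0.2260.

0.226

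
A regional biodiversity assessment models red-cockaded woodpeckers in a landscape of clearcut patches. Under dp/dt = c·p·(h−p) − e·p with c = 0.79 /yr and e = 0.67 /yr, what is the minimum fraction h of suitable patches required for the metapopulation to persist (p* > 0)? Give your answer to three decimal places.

0.848

p* = h − e/c is positive only when h > e/c.
h_min = e/c = 0.67/0.79 = 0.8481.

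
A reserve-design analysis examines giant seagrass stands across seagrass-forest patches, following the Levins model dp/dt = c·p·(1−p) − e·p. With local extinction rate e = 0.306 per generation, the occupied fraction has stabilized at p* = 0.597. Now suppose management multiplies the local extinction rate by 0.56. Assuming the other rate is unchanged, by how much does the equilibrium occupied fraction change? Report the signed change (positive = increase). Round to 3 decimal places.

0.177

Balance c(1−p*) = e gives c = e/(1 − 0.59700) = 0.306/0.40300 = 0.75931.
New p* = 1 − e/c = 1 − 0.17136/0.75931 = 0.77432.
Δp* = 0.77432 − 0.59700 = +0.17732.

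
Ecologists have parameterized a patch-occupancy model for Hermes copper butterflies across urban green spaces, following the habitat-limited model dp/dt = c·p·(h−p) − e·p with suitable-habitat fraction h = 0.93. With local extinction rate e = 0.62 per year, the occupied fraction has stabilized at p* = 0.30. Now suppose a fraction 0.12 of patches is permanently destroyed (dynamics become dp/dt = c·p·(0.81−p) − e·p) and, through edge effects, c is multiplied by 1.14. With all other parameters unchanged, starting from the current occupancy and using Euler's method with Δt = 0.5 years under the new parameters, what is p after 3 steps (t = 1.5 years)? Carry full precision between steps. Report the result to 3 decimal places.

0.282

Balance c(h−p*) = e gives c = e/(0.93 − 0.30000) = 0.62/0.63000 = 0.98413.
Starting from p₀ = 0.30000; update p ← p + (dp/dt)·Δt with the new parameters.
p: 0.30000 → 0.29283  (Δp = -0.00717)
p: 0.29283 → 0.28700  (Δp = -0.00582)
p: 0.28700 → 0.28223  (Δp = -0.00477)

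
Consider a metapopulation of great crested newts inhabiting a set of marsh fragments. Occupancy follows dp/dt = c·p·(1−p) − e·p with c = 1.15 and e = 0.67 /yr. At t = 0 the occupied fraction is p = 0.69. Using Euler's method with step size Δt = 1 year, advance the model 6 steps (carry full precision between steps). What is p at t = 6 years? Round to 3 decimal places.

0.419

Update rule: p ← p + [c·p·(1−p) − e·p]·Δt with Δt = 1.
step 1: Δp = -0.21631, p = 0.47368
step 2: Δp = -0.03067, p = 0.44302
step 3: Δp = -0.01306, p = 0.42996
step 4: Δp = -0.00622, p = 0.42375
step 5: Δp = -0.00310, p = 0.42065
step 6: Δp = -0.00158, p = 0.41907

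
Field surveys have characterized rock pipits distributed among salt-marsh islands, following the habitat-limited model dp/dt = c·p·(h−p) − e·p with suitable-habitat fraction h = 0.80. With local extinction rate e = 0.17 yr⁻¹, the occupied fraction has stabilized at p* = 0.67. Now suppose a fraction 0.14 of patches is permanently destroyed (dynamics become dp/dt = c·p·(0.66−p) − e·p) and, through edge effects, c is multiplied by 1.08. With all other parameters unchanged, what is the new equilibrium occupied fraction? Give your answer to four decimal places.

Balance c(h−p*) = e gives c = e/(0.8 − 0.67000) = 0.17/0.13000 = 1.30769.
New p* = 0.66 − e/c = 0.66 − 0.17000/1.41231 = 0.53963.

0.5396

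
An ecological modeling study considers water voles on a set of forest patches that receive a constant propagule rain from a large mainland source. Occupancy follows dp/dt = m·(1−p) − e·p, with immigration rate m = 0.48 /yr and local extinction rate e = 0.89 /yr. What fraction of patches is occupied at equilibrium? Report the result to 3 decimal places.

Setting dp/dt = 0: m − m·p* = e·p*, so m = (m+e)·p*.
p* = m/(m+e) = 0.48/(0.48+0.89) = 0.48/1.3700 = 0.3504.

0.350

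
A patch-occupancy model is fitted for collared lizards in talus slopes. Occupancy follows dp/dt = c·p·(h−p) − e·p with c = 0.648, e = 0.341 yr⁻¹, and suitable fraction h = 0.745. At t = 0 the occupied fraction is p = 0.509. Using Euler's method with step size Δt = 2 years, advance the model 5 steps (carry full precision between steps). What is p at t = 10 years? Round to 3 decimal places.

Update rule: p ← p + [c·p·(h−p) − e·p]·Δt with Δt = 2.
  1  |  dp/dt·Δt = -0.191457  |  p_1 = 0.317543
  2  |  dp/dt·Δt = -0.040650  |  p_2 = 0.276892
  3  |  dp/dt·Δt = -0.020859  |  p_3 = 0.256033
  4  |  dp/dt·Δt = -0.012366  |  p_4 = 0.243667
  5  |  dp/dt·Δt = -0.007864  |  p_5 = 0.235803

0.236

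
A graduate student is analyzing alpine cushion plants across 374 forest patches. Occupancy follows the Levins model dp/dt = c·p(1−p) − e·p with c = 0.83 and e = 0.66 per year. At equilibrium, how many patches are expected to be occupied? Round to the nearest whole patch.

p* = 1 − e/c = 1 − 0.66/0.83 = 0.2048.
Expected occupied patches = N × p* = 374 × 0.2048 = 76.60 ≈ 77.

77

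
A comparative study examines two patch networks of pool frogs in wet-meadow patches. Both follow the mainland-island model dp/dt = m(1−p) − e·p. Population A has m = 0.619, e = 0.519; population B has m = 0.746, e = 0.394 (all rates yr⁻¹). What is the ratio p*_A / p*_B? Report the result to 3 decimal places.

0.831

A: p*_A = m/(m+e) = 0.619/1.1380 = 0.5439.
B: p*_B = 0.746/1.1400 = 0.6544.
p*_A / p*_B = 0.5439/0.6544 = 0.8312.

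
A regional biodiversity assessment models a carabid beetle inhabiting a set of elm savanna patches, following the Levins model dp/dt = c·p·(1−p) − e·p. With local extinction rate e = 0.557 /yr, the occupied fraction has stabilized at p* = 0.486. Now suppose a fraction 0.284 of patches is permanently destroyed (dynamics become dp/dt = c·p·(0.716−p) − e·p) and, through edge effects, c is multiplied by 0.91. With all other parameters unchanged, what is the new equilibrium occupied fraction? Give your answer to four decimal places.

0.1512

Balance c(1−p*) = e gives c = e/(1 − 0.48600) = 0.557/0.51400 = 1.08366.
New p* = 0.716 − e/c = 0.716 − 0.55700/0.98613 = 0.15117.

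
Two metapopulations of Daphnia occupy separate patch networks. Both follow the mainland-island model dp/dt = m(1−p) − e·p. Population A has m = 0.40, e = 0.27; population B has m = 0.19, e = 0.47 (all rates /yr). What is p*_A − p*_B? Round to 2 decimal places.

0.31

A: p*_A = m/(m+e) = 0.40/0.6700 = 0.5970.
B: p*_B = 0.19/0.6600 = 0.2879.
p*_A − p*_B = 0.5970 − 0.2879 = 0.3091.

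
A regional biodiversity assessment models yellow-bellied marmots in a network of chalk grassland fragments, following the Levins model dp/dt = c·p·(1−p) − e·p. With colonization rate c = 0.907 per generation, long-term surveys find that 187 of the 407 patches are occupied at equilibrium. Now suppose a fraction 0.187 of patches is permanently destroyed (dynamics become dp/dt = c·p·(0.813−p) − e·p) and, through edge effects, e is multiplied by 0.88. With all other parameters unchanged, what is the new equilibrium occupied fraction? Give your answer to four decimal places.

Observed p* = 187/407 = 0.45946.
Balance c(1−p*) = e gives e = 0.907×(1 − 0.45946) = 0.49027.
New p* = 0.813 − e/c = 0.813 − 0.43144/0.90700 = 0.33732.

0.3373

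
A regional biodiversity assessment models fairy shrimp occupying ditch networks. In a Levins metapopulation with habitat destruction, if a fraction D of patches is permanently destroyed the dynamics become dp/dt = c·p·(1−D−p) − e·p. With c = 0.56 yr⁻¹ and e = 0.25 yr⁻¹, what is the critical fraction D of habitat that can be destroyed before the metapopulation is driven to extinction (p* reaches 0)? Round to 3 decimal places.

0.554

The nontrivial equilibrium is p* = (1−D) − e/c; extinction occurs when this hits zero.
So D_crit = 1 − e/c = 1 − 0.25/0.56 = 1 − 0.4464 = 0.5536.
This equals the undisturbed p*, a classic result of Lande's extension.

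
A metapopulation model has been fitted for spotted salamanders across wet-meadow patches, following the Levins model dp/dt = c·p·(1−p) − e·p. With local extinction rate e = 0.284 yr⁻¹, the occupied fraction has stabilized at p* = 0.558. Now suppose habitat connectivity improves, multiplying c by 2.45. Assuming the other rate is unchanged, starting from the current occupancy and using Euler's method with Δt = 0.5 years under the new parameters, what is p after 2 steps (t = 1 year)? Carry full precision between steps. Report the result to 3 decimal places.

Balance c(1−p*) = e gives c = e/(1 − 0.55800) = 0.284/0.44200 = 0.64253.
Starting from p₀ = 0.55800; update p ← p + (dp/dt)·Δt with the new parameters.
  1  |  dp/dt·Δt = +0.114892  |  p_1 = 0.672892
  2  |  dp/dt·Δt = +0.077697  |  p_2 = 0.750590

0.751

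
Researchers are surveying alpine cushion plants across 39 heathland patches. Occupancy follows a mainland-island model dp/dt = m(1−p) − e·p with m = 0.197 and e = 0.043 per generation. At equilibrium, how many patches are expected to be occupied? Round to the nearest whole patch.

p* = m/(m+e) = 0.197/0.2400 = 0.8208.
Expected occupied patches = N × p* = 39 × 0.8208 = 32.01 ≈ 32.

32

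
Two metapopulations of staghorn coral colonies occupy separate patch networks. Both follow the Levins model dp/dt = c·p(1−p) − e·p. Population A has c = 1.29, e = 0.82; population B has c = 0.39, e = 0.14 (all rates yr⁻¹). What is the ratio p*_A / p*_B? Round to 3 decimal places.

0.568

A: p*_A = 1 − 0.82/1.29 = 0.3643.
B: p*_B = 1 − 0.14/0.39 = 0.6410.
p*_A / p*_B = 0.3643/0.6410 = 0.5684.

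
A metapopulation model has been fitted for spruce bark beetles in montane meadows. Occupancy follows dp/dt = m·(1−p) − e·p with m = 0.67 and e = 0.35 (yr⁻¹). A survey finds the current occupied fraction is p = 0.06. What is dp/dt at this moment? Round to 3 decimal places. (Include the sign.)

Colonization term: m·(1−p) = 0.67×0.9400 = 0.62980.
Extinction term: e·p = 0.02100.
dp/dt = 0.62980 − 0.02100 = 0.60880.

0.609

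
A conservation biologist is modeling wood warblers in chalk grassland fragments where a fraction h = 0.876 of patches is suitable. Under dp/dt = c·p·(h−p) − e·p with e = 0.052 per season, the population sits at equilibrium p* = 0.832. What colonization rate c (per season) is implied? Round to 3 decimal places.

At equilibrium c(h−p*) = e, so c = e/(h−p*).
c = 0.052/(0.876 − 0.832) = 0.052/0.0440 = 1.1818.

1.182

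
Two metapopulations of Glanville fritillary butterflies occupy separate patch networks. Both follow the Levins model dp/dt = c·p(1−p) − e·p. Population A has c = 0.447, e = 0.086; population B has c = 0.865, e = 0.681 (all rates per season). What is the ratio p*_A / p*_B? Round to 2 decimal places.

3.80

A: p*_A = 1 − 0.086/0.447 = 0.8076.
B: p*_B = 1 − 0.681/0.865 = 0.2127.
p*_A / p*_B = 0.8076/0.2127 = 3.7966.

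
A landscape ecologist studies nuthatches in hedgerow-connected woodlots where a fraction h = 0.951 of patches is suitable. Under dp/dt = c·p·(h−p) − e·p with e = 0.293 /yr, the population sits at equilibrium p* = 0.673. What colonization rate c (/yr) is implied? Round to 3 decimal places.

1.054

At equilibrium c(h−p*) = e, so c = e/(h−p*).
c = 0.293/(0.951 − 0.673) = 0.293/0.2780 = 1.0540.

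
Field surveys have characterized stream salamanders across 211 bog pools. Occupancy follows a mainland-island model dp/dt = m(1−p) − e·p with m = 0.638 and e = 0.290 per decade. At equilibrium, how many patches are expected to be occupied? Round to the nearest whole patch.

145

p* = m/(m+e) = 0.638/0.9280 = 0.6875.
Expected occupied patches = N × p* = 211 × 0.6875 = 145.06 ≈ 145.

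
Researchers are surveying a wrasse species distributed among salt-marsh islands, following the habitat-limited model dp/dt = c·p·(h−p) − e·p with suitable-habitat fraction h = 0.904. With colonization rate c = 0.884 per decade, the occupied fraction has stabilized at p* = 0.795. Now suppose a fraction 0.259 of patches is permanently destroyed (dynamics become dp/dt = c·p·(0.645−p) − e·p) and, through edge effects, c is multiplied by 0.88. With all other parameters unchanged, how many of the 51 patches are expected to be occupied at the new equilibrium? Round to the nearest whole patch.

27

Balance c(h−p*) = e gives e = 0.884×(0.904 − 0.79500) = 0.09636.
New p* = 0.645 − e/c = 0.645 − 0.09636/0.77792 = 0.52113.
Expected occupied = 51 × 0.52113 = 26.58 ≈ 27.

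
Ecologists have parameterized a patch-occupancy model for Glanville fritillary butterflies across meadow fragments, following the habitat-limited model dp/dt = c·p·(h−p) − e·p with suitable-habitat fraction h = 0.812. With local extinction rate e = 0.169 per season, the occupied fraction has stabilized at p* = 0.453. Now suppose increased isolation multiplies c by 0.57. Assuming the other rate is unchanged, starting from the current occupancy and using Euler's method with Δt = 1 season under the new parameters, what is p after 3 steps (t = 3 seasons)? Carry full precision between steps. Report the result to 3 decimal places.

0.371

Balance c(h−p*) = e gives c = e/(0.812 − 0.45300) = 0.169/0.35900 = 0.47075.
Starting from p₀ = 0.45300; update p ← p + (dp/dt)·Δt with the new parameters.
step 1: Δp = -0.03292, p = 0.42008
step 2: Δp = -0.02682, p = 0.39326
step 3: Δp = -0.02227, p = 0.37099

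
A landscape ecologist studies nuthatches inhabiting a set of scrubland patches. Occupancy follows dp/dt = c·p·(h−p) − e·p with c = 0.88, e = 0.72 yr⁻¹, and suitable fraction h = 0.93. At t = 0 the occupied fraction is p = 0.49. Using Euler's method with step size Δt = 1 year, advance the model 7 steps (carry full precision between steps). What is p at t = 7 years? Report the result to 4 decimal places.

Update rule: p ← p + [c·p·(h−p) − e·p]·Δt with Δt = 1.
step 1: Δp = -0.16307, p = 0.32693
step 2: Δp = -0.06189, p = 0.26504
step 3: Δp = -0.03574, p = 0.22930
step 4: Δp = -0.02371, p = 0.20560
step 5: Δp = -0.01697, p = 0.18863
step 6: Δp = -0.01275, p = 0.17588
step 7: Δp = -0.00992, p = 0.16596

0.1660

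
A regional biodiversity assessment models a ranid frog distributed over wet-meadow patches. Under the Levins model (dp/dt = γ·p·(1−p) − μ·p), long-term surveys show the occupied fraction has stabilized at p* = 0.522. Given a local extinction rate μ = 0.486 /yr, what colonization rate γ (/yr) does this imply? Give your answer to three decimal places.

At equilibrium γ(1−p*) = μ, so γ = μ/(1−p*).
γ = 0.486/(1 − 0.522) = 0.486/0.4780 = 1.0167.

1.017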